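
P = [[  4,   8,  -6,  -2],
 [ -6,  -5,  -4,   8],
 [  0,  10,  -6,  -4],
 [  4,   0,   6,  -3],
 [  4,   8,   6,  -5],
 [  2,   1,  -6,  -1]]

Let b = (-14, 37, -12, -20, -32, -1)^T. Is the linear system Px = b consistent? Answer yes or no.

yes

Row reduce the augmented matrix [P | b].
R2 ← R2 + (3/2)·R1: [0, 7, -13, 5, 16]
R4 ← R4 − R1: [0, -8, 12, -1, -6]
R5 ← R5 − R1: [0, 0, 12, -3, -18]
R6 ← R6 − (1/2)·R1: [0, -3, -3, 0, 6]
R3 ← R3 − (10/7)·R2: [0, 0, 88/7, -78/7, -244/7]
R4 ← R4 + (8/7)·R2: [0, 0, -20/7, 33/7, 86/7]
R6 ← R6 + (3/7)·R2: [0, 0, -60/7, 15/7, 90/7]
R4 ← R4 + (5/22)·R3: [0, 0, 0, 24/11, 48/11]
R5 ← R5 − (21/22)·R3: [0, 0, 0, 84/11, 168/11]
R6 ← R6 + (15/22)·R3: [0, 0, 0, -60/11, -120/11]
R5 ← R5 − (7/2)·R4: [0, 0, 0, 0, 0]
R6 ← R6 + (5/2)·R4: [0, 0, 0, 0, 0]
The echelon form has 4 nonzero rows, and every pivot lies in the first 4 columns, so rank(P) = rank([P|b]) = 4.
The system is consistent.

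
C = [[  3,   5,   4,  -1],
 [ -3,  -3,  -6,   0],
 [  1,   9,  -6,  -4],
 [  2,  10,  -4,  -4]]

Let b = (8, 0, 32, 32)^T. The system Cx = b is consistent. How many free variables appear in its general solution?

Row reduce the augmented matrix [C | b].
R2 ← R2 + R1: [0, 2, -2, -1, 8]
R3 ← R3 − (1/3)·R1: [0, 22/3, -22/3, -11/3, 88/3]
R4 ← R4 − (2/3)·R1: [0, 20/3, -20/3, -10/3, 80/3]
R3 ← R3 − (11/3)·R2: [0, 0, 0, 0, 0]
R4 ← R4 − (10/3)·R2: [0, 0, 0, 0, 0]
The echelon form has 2 nonzero rows, and every pivot lies in the first 4 columns, so rank(C) = rank([C|b]) = 2.
The system is consistent.
Free variables = (unknowns) − (rank) = 4 − 2 = 2.

2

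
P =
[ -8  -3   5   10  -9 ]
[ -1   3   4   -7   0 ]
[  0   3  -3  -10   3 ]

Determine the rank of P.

Row reduce to echelon form.
R2 ← R2 − (1/8)·R1: [0, 27/8, 27/8, -33/4, 9/8]
R3 ← R3 − (8/9)·R2: [0, 0, -6, -8/3, 2]
Echelon form has 3 nonzero rows, so rank(P) = 3.

3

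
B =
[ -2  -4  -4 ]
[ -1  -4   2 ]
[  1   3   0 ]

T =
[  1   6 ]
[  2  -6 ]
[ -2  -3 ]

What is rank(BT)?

2

First compute BT:
[[ -2,  24],
 [-13,  12],
 [  7, -12]]
Now row reduce the product.
R2 ← R2 − (13/2)·R1: [0, -144]
R3 ← R3 + (7/2)·R1: [0, 72]
R3 ← R3 + (1/2)·R2: [0, 0]
2 nonzero rows, so rank(BT) = 2.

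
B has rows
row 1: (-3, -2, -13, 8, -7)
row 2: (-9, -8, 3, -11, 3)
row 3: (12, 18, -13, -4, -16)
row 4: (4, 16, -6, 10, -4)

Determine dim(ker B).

Row reduce to echelon form.
R2 ← R2 − (3)·R1: [0, -2, 42, -35, 24]
R3 ← R3 + (4)·R1: [0, 10, -65, 28, -44]
R4 ← R4 + (4/3)·R1: [0, 40/3, -70/3, 62/3, -40/3]
R3 ← R3 + (5)·R2: [0, 0, 145, -147, 76]
R4 ← R4 + (20/3)·R2: [0, 0, 770/3, -638/3, 440/3]
R4 ← R4 − (154/87)·R3: [0, 0, 0, 4136/87, 352/29]
4 nonzero rows, so rank(B) = 4.
B has 5 columns; by rank–nullity, nullity = 5 − 4 = 1.

1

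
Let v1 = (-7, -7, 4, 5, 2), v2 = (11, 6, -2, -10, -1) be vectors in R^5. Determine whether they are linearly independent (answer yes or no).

yes

Form the matrix with these vectors as rows and row reduce.
R2 ← R2 + (11/7)·R1: [0, -5, 30/7, -15/7, 15/7]
2 nonzero rows, so the 2 vectors span a space of dimension 2.
Since 2 = 2, the vectors are linearly independent.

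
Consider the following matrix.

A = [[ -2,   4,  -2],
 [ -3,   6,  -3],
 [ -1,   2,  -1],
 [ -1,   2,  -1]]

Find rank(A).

Row reduce to echelon form.
R2 ← R2 − (3/2)·R1: [0, 0, 0]
R3 ← R3 − (1/2)·R1: [0, 0, 0]
R4 ← R4 − (1/2)·R1: [0, 0, 0]
Echelon form has 1 nonzero row, so rank(A) = 1.

1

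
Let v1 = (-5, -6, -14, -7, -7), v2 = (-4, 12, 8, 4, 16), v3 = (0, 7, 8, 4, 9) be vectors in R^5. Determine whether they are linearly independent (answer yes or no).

Form the matrix with these vectors as rows and row reduce.
R2 ← R2 − (4/5)·R1: [0, 84/5, 96/5, 48/5, 108/5]
R3 ← R3 − (5/12)·R2: [0, 0, 0, 0, 0]
2 nonzero rows, so the 3 vectors span a space of dimension 2.
Since 2 < 3, the vectors are linearly dependent.

no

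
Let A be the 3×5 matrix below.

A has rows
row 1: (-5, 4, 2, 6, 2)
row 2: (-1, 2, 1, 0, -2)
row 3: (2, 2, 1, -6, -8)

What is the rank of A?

2

Row reduce to echelon form.
R2 ← R2 − (1/5)·R1: [0, 6/5, 3/5, -6/5, -12/5]
R3 ← R3 + (2/5)·R1: [0, 18/5, 9/5, -18/5, -36/5]
R3 ← R3 − (3)·R2: [0, 0, 0, 0, 0]
Echelon form has 2 nonzero rows, so rank(A) = 2.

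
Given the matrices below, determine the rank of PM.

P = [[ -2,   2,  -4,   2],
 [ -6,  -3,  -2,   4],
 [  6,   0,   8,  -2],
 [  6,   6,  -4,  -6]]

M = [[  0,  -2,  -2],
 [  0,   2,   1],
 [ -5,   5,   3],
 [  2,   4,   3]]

3

First compute PM:
[[ 24,  -4,   0],
 [ 18,  12,  15],
 [-44,  20,   6],
 [  8, -44, -36]]
Now row reduce the product.
R2 ← R2 − (3/4)·R1: [0, 15, 15]
R3 ← R3 + (11/6)·R1: [0, 38/3, 6]
R4 ← R4 − (1/3)·R1: [0, -128/3, -36]
R3 ← R3 − (38/45)·R2: [0, 0, -20/3]
R4 ← R4 + (128/45)·R2: [0, 0, 20/3]
R4 ← R4 + R3: [0, 0, 0]
3 nonzero rows, so rank(PM) = 3.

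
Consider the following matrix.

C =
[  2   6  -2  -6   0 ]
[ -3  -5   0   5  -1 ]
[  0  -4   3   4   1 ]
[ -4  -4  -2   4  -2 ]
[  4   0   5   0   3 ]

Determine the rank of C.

Row reduce to echelon form.
R2 ← R2 + (3/2)·R1: [0, 4, -3, -4, -1]
R4 ← R4 + (2)·R1: [0, 8, -6, -8, -2]
R5 ← R5 − (2)·R1: [0, -12, 9, 12, 3]
R3 ← R3 + R2: [0, 0, 0, 0, 0]
R4 ← R4 − (2)·R2: [0, 0, 0, 0, 0]
R5 ← R5 + (3)·R2: [0, 0, 0, 0, 0]
Echelon form has 2 nonzero rows, so rank(C) = 2.

2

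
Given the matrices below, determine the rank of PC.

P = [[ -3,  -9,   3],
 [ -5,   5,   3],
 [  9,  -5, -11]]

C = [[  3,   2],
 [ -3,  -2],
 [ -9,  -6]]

First compute PC:
[[ -9,  -6],
 [-57, -38],
 [141,  94]]
Now row reduce the product.
R2 ← R2 − (19/3)·R1: [0, 0]
R3 ← R3 + (47/3)·R1: [0, 0]
1 nonzero row, so rank(PC) = 1.

1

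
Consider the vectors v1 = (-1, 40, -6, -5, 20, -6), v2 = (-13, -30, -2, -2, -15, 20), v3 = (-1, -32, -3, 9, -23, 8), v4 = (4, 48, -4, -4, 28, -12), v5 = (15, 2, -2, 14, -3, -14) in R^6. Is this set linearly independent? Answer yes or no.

Form the matrix with these vectors as rows and row reduce.
R2 ← R2 − (13)·R1: [0, -550, 76, 63, -275, 98]
R3 ← R3 − R1: [0, -72, 3, 14, -43, 14]
R4 ← R4 + (4)·R1: [0, 208, -28, -24, 108, -36]
R5 ← R5 + (15)·R1: [0, 602, -92, -61, 297, -104]
R3 ← R3 − (36/275)·R2: [0, 0, -1911/275, 1582/275, -7, 322/275]
R4 ← R4 + (104/275)·R2: [0, 0, 204/275, -48/275, 4, 292/275]
R5 ← R5 + (301/275)·R2: [0, 0, -2424/275, 2188/275, -4, 898/275]
R4 ← R4 + (68/637)·R3: [0, 0, 0, 40/91, 296/91, 108/91]
R5 ← R5 − (808/637)·R3: [0, 0, 0, 60/91, 444/91, 162/91]
R5 ← R5 − (3/2)·R4: [0, 0, 0, 0, 0, 0]
4 nonzero rows, so the 5 vectors span a space of dimension 4.
Since 4 < 5, the vectors are linearly dependent.

no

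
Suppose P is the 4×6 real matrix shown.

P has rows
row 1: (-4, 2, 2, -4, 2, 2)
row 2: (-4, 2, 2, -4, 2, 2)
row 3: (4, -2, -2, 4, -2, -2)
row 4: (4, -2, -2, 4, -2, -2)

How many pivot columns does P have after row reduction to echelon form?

1

Row reduce to echelon form.
R2 ← R2 − R1: [0, 0, 0, 0, 0, 0]
R3 ← R3 + R1: [0, 0, 0, 0, 0, 0]
R4 ← R4 + R1: [0, 0, 0, 0, 0, 0]
Echelon form has 1 nonzero row, so rank(P) = 1.
Each nonzero row contributes one pivot column: 1 pivot columns.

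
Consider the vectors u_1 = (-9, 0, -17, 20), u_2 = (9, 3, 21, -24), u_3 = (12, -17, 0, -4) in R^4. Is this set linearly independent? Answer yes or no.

no

Form the matrix with these vectors as rows and row reduce.
R2 ← R2 + R1: [0, 3, 4, -4]
R3 ← R3 + (4/3)·R1: [0, -17, -68/3, 68/3]
R3 ← R3 + (17/3)·R2: [0, 0, 0, 0]
2 nonzero rows, so the 3 vectors span a space of dimension 2.
Since 2 < 3, the vectors are linearly dependent.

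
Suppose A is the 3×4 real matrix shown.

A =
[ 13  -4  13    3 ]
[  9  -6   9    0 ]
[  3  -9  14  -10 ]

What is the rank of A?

3

Row reduce to echelon form.
R2 ← R2 − (9/13)·R1: [0, -42/13, 0, -27/13]
R3 ← R3 − (3/13)·R1: [0, -105/13, 11, -139/13]
R3 ← R3 − (5/2)·R2: [0, 0, 11, -11/2]
Echelon form has 3 nonzero rows, so rank(A) = 3.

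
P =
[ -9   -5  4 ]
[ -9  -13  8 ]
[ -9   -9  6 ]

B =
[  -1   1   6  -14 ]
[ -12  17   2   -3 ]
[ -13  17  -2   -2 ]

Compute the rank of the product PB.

2

First compute PB:
[[ 17, -26, -72, 133],
 [ 61, -94, -96, 149],
 [ 39, -60, -84, 141]]
Now row reduce the product.
R2 ← R2 − (61/17)·R1: [0, -12/17, 2760/17, -5580/17]
R3 ← R3 − (39/17)·R1: [0, -6/17, 1380/17, -2790/17]
R3 ← R3 − (1/2)·R2: [0, 0, 0, 0]
2 nonzero rows, so rank(PB) = 2.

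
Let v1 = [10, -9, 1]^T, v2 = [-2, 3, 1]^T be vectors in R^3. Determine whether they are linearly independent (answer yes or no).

Form the matrix with these vectors as rows and row reduce.
R2 ← R2 + (1/5)·R1: [0, 6/5, 6/5]
2 nonzero rows, so the 2 vectors span a space of dimension 2.
Since 2 = 2, the vectors are linearly independent.

yes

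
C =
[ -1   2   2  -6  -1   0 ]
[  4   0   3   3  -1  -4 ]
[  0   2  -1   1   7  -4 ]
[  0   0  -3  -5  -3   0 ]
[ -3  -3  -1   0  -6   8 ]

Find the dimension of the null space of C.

2

Row reduce to echelon form.
R2 ← R2 + (4)·R1: [0, 8, 11, -21, -5, -4]
R5 ← R5 − (3)·R1: [0, -9, -7, 18, -3, 8]
R3 ← R3 − (1/4)·R2: [0, 0, -15/4, 25/4, 33/4, -3]
R5 ← R5 + (9/8)·R2: [0, 0, 43/8, -45/8, -69/8, 7/2]
R4 ← R4 − (4/5)·R3: [0, 0, 0, -10, -48/5, 12/5]
R5 ← R5 + (43/30)·R3: [0, 0, 0, 10/3, 16/5, -4/5]
R5 ← R5 + (1/3)·R4: [0, 0, 0, 0, 0, 0]
4 nonzero rows, so rank(C) = 4.
C has 6 columns; by rank–nullity, nullity = 6 − 4 = 2.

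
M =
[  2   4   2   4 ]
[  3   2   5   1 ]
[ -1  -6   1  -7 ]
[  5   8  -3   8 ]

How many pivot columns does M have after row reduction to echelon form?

Row reduce to echelon form.
R2 ← R2 − (3/2)·R1: [0, -4, 2, -5]
R3 ← R3 + (1/2)·R1: [0, -4, 2, -5]
R4 ← R4 − (5/2)·R1: [0, -2, -8, -2]
R3 ← R3 − R2: [0, 0, 0, 0]
R4 ← R4 − (1/2)·R2: [0, 0, -9, 1/2]
Swap R3 ↔ R4
Echelon form has 3 nonzero rows, so rank(M) = 3.
Each nonzero row contributes one pivot column: 3 pivot columns.

3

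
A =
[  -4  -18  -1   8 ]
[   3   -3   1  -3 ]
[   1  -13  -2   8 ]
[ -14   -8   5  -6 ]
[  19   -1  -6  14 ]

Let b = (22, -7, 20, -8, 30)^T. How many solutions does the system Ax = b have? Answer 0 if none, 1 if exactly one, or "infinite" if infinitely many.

1

Row reduce the augmented matrix [A | b].
R2 ← R2 + (3/4)·R1: [0, -33/2, 1/4, 3, 19/2]
R3 ← R3 + (1/4)·R1: [0, -35/2, -9/4, 10, 51/2]
R4 ← R4 − (7/2)·R1: [0, 55, 17/2, -34, -85]
R5 ← R5 + (19/4)·R1: [0, -173/2, -43/4, 52, 269/2]
R3 ← R3 − (35/33)·R2: [0, 0, -83/33, 75/11, 509/33]
R4 ← R4 + (10/3)·R2: [0, 0, 28/3, -24, -160/3]
R5 ← R5 − (173/33)·R2: [0, 0, -398/33, 399/11, 2795/33]
R4 ← R4 + (308/83)·R3: [0, 0, 0, 108/83, 324/83]
R5 ← R5 − (398/83)·R3: [0, 0, 0, 297/83, 891/83]
R5 ← R5 − (11/4)·R4: [0, 0, 0, 0, 0]
The echelon form has 4 nonzero rows, and every pivot lies in the first 4 columns, so rank(A) = rank([A|b]) = 4.
The system is consistent.
rank = 4 = number of unknowns, so the solution is unique.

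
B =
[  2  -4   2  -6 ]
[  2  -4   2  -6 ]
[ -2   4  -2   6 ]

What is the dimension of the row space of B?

Row reduce to echelon form.
R2 ← R2 − R1: [0, 0, 0, 0]
R3 ← R3 + R1: [0, 0, 0, 0]
Echelon form has 1 nonzero row, so rank(B) = 1.
The row space has dimension equal to the rank: 1.

1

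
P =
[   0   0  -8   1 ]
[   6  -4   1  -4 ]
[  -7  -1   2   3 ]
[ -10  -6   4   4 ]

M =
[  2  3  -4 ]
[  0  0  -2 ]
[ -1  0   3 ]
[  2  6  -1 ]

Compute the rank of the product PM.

First compute PM:
[[ 10,   6, -25],
 [  3,  -6,  -9],
 [-10,  -3,  33],
 [-16,  -6,  60]]
Now row reduce the product.
R2 ← R2 − (3/10)·R1: [0, -39/5, -3/2]
R3 ← R3 + R1: [0, 3, 8]
R4 ← R4 + (8/5)·R1: [0, 18/5, 20]
R3 ← R3 + (5/13)·R2: [0, 0, 193/26]
R4 ← R4 + (6/13)·R2: [0, 0, 251/13]
R4 ← R4 − (502/193)·R3: [0, 0, 0]
3 nonzero rows, so rank(PM) = 3.

3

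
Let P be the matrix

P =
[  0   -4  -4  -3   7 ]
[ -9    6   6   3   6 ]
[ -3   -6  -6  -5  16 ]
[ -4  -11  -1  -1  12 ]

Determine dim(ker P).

Row reduce to echelon form.
Swap R1 ↔ R2
R3 ← R3 − (1/3)·R1: [0, -8, -8, -6, 14]
R4 ← R4 − (4/9)·R1: [0, -41/3, -11/3, -7/3, 28/3]
R3 ← R3 − (2)·R2: [0, 0, 0, 0, 0]
R4 ← R4 − (41/12)·R2: [0, 0, 10, 95/12, -175/12]
Swap R3 ↔ R4
3 nonzero rows, so rank(P) = 3.
P has 5 columns; by rank–nullity, nullity = 5 − 3 = 2.

2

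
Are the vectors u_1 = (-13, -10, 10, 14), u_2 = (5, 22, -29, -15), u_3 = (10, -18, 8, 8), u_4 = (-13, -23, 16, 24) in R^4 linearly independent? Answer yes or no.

no

Form the matrix with these vectors as rows and row reduce.
R2 ← R2 + (5/13)·R1: [0, 236/13, -327/13, -125/13]
R3 ← R3 + (10/13)·R1: [0, -334/13, 204/13, 244/13]
R4 ← R4 − R1: [0, -13, 6, 10]
R3 ← R3 + (167/118)·R2: [0, 0, -2349/118, 609/118]
R4 ← R4 + (169/236)·R2: [0, 0, -2835/236, 735/236]
R4 ← R4 − (35/58)·R3: [0, 0, 0, 0]
3 nonzero rows, so the 4 vectors span a space of dimension 3.
Since 3 < 4, the vectors are linearly dependent.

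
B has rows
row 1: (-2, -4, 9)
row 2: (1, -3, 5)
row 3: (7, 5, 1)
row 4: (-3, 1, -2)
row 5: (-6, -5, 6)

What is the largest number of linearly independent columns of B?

3

Row reduce to echelon form.
R2 ← R2 + (1/2)·R1: [0, -5, 19/2]
R3 ← R3 + (7/2)·R1: [0, -9, 65/2]
R4 ← R4 − (3/2)·R1: [0, 7, -31/2]
R5 ← R5 − (3)·R1: [0, 7, -21]
R3 ← R3 − (9/5)·R2: [0, 0, 77/5]
R4 ← R4 + (7/5)·R2: [0, 0, -11/5]
R5 ← R5 + (7/5)·R2: [0, 0, -77/10]
R4 ← R4 + (1/7)·R3: [0, 0, 0]
R5 ← R5 + (1/2)·R3: [0, 0, 0]
Echelon form has 3 nonzero rows, so rank(B) = 3.
The rank gives the maximum number of linearly independent columns: 3.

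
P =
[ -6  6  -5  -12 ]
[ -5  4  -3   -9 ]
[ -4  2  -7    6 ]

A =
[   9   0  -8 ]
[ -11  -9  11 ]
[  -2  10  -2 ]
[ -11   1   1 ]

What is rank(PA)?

First compute PA:
[[ 22, -116, 112],
 [ 16, -75,  81],
 [-110, -82,  74]]
Now row reduce the product.
R2 ← R2 − (8/11)·R1: [0, 103/11, -5/11]
R3 ← R3 + (5)·R1: [0, -662, 634]
R3 ← R3 + (7282/103)·R2: [0, 0, 61992/103]
3 nonzero rows, so rank(PA) = 3.

3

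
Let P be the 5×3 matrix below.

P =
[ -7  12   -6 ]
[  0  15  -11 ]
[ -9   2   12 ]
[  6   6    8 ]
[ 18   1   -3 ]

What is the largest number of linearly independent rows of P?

Row reduce to echelon form.
R3 ← R3 − (9/7)·R1: [0, -94/7, 138/7]
R4 ← R4 + (6/7)·R1: [0, 114/7, 20/7]
R5 ← R5 + (18/7)·R1: [0, 223/7, -129/7]
R3 ← R3 + (94/105)·R2: [0, 0, 148/15]
R4 ← R4 − (38/35)·R2: [0, 0, 74/5]
R5 ← R5 − (223/105)·R2: [0, 0, 74/15]
R4 ← R4 − (3/2)·R3: [0, 0, 0]
R5 ← R5 − (1/2)·R3: [0, 0, 0]
Echelon form has 3 nonzero rows, so rank(P) = 3.
The rank gives the maximum number of linearly independent rows: 3.

3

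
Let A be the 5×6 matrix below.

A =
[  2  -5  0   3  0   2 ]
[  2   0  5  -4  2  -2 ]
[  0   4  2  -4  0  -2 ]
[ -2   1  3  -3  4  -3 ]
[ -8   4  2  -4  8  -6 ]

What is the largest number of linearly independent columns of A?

Row reduce to echelon form.
R2 ← R2 − R1: [0, 5, 5, -7, 2, -4]
R4 ← R4 + R1: [0, -4, 3, 0, 4, -1]
R5 ← R5 + (4)·R1: [0, -16, 2, 8, 8, 2]
R3 ← R3 − (4/5)·R2: [0, 0, -2, 8/5, -8/5, 6/5]
R4 ← R4 + (4/5)·R2: [0, 0, 7, -28/5, 28/5, -21/5]
R5 ← R5 + (16/5)·R2: [0, 0, 18, -72/5, 72/5, -54/5]
R4 ← R4 + (7/2)·R3: [0, 0, 0, 0, 0, 0]
R5 ← R5 + (9)·R3: [0, 0, 0, 0, 0, 0]
Echelon form has 3 nonzero rows, so rank(A) = 3.
The rank gives the maximum number of linearly independent columns: 3.

3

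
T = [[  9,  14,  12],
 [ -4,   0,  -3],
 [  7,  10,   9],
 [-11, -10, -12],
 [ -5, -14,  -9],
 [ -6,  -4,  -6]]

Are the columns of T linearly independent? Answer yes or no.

Row reduce T to echelon form.
R2 ← R2 + (4/9)·R1: [0, 56/9, 7/3]
R3 ← R3 − (7/9)·R1: [0, -8/9, -1/3]
R4 ← R4 + (11/9)·R1: [0, 64/9, 8/3]
R5 ← R5 + (5/9)·R1: [0, -56/9, -7/3]
R6 ← R6 + (2/3)·R1: [0, 16/3, 2]
R3 ← R3 + (1/7)·R2: [0, 0, 0]
R4 ← R4 − (8/7)·R2: [0, 0, 0]
R5 ← R5 + R2: [0, 0, 0]
R6 ← R6 − (6/7)·R2: [0, 0, 0]
2 pivots among 3 columns.
Only 2 < 3 pivot columns, so the columns are linearly dependent.

no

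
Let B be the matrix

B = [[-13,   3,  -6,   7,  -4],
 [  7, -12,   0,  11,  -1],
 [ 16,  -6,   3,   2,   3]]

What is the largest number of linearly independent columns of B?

Row reduce to echelon form.
R2 ← R2 + (7/13)·R1: [0, -135/13, -42/13, 192/13, -41/13]
R3 ← R3 + (16/13)·R1: [0, -30/13, -57/13, 138/13, -25/13]
R3 ← R3 − (2/9)·R2: [0, 0, -11/3, 22/3, -11/9]
Echelon form has 3 nonzero rows, so rank(B) = 3.
The rank gives the maximum number of linearly independent columns: 3.

3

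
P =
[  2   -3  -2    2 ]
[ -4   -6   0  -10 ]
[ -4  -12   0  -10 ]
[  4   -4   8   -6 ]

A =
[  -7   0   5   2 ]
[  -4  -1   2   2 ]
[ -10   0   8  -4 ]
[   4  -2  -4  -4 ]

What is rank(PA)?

3

First compute PA:
[[ 26,  -1, -20,  -2],
 [ 12,  26,   8,  20],
 [ 36,  32,  -4,   8],
 [-116,  16, 100,  -8]]
Now row reduce the product.
R2 ← R2 − (6/13)·R1: [0, 344/13, 224/13, 272/13]
R3 ← R3 − (18/13)·R1: [0, 434/13, 308/13, 140/13]
R4 ← R4 + (58/13)·R1: [0, 150/13, 140/13, -220/13]
R3 ← R3 − (217/172)·R2: [0, 0, 84/43, -672/43]
R4 ← R4 − (75/172)·R2: [0, 0, 140/43, -1120/43]
R4 ← R4 − (5/3)·R3: [0, 0, 0, 0]
3 nonzero rows, so rank(PA) = 3.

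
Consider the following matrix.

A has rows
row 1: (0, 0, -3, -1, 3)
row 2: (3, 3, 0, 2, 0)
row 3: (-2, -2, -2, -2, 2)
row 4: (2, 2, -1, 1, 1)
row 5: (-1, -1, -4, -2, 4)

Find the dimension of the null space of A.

3

Row reduce to echelon form.
Swap R1 ↔ R2
R3 ← R3 + (2/3)·R1: [0, 0, -2, -2/3, 2]
R4 ← R4 − (2/3)·R1: [0, 0, -1, -1/3, 1]
R5 ← R5 + (1/3)·R1: [0, 0, -4, -4/3, 4]
R3 ← R3 − (2/3)·R2: [0, 0, 0, 0, 0]
R4 ← R4 − (1/3)·R2: [0, 0, 0, 0, 0]
R5 ← R5 − (4/3)·R2: [0, 0, 0, 0, 0]
2 nonzero rows, so rank(A) = 2.
A has 5 columns; by rank–nullity, nullity = 5 − 2 = 3.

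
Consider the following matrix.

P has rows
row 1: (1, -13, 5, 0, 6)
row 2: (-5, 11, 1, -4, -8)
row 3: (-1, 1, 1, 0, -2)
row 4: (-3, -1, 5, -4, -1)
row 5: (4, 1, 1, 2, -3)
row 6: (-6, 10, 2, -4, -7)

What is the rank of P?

5

Row reduce to echelon form.
R2 ← R2 + (5)·R1: [0, -54, 26, -4, 22]
R3 ← R3 + R1: [0, -12, 6, 0, 4]
R4 ← R4 + (3)·R1: [0, -40, 20, -4, 17]
R5 ← R5 − (4)·R1: [0, 53, -19, 2, -27]
R6 ← R6 + (6)·R1: [0, -68, 32, -4, 29]
R3 ← R3 − (2/9)·R2: [0, 0, 2/9, 8/9, -8/9]
R4 ← R4 − (20/27)·R2: [0, 0, 20/27, -28/27, 19/27]
R5 ← R5 + (53/54)·R2: [0, 0, 176/27, -52/27, -146/27]
R6 ← R6 − (34/27)·R2: [0, 0, -20/27, 28/27, 35/27]
R4 ← R4 − (10/3)·R3: [0, 0, 0, -4, 11/3]
R5 ← R5 − (88/3)·R3: [0, 0, 0, -28, 62/3]
R6 ← R6 + (10/3)·R3: [0, 0, 0, 4, -5/3]
R5 ← R5 − (7)·R4: [0, 0, 0, 0, -5]
R6 ← R6 + R4: [0, 0, 0, 0, 2]
R6 ← R6 + (2/5)·R5: [0, 0, 0, 0, 0]
Echelon form has 5 nonzero rows, so rank(P) = 5.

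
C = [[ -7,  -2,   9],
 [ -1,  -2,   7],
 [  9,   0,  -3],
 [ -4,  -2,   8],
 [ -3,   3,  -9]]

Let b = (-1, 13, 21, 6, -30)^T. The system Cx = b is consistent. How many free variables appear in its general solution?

Row reduce the augmented matrix [C | b].
R2 ← R2 − (1/7)·R1: [0, -12/7, 40/7, 92/7]
R3 ← R3 + (9/7)·R1: [0, -18/7, 60/7, 138/7]
R4 ← R4 − (4/7)·R1: [0, -6/7, 20/7, 46/7]
R5 ← R5 − (3/7)·R1: [0, 27/7, -90/7, -207/7]
R3 ← R3 − (3/2)·R2: [0, 0, 0, 0]
R4 ← R4 − (1/2)·R2: [0, 0, 0, 0]
R5 ← R5 + (9/4)·R2: [0, 0, 0, 0]
The echelon form has 2 nonzero rows, and every pivot lies in the first 3 columns, so rank(C) = rank([C|b]) = 2.
The system is consistent.
Free variables = (unknowns) − (rank) = 3 − 2 = 1.

1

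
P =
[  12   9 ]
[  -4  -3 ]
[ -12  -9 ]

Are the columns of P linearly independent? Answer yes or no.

no

Row reduce P to echelon form.
R2 ← R2 + (1/3)·R1: [0, 0]
R3 ← R3 + R1: [0, 0]
1 pivot among 2 columns.
Only 1 < 2 pivot columns, so the columns are linearly dependent.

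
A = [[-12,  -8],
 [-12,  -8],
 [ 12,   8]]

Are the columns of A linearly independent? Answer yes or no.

no

Row reduce A to echelon form.
R2 ← R2 − R1: [0, 0]
R3 ← R3 + R1: [0, 0]
1 pivot among 2 columns.
Only 1 < 2 pivot columns, so the columns are linearly dependent.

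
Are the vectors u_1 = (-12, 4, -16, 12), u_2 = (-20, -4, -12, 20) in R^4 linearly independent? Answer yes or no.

yes

Form the matrix with these vectors as rows and row reduce.
R2 ← R2 − (5/3)·R1: [0, -32/3, 44/3, 0]
2 nonzero rows, so the 2 vectors span a space of dimension 2.
Since 2 = 2, the vectors are linearly independent.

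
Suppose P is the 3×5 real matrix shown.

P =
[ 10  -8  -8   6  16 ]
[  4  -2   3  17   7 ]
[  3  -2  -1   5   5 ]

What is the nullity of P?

Row reduce to echelon form.
R2 ← R2 − (2/5)·R1: [0, 6/5, 31/5, 73/5, 3/5]
R3 ← R3 − (3/10)·R1: [0, 2/5, 7/5, 16/5, 1/5]
R3 ← R3 − (1/3)·R2: [0, 0, -2/3, -5/3, 0]
3 nonzero rows, so rank(P) = 3.
P has 5 columns; by rank–nullity, nullity = 5 − 3 = 2.

2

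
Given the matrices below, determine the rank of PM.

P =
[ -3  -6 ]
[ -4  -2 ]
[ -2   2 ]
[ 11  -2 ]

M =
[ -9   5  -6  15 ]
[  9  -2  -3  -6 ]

2

First compute PM:
[[-27,  -3,  36,  -9],
 [ 18, -16,  30, -48],
 [ 36, -14,   6, -42],
 [-117,  59, -60, 177]]
Now row reduce the product.
R2 ← R2 + (2/3)·R1: [0, -18, 54, -54]
R3 ← R3 + (4/3)·R1: [0, -18, 54, -54]
R4 ← R4 − (13/3)·R1: [0, 72, -216, 216]
R3 ← R3 − R2: [0, 0, 0, 0]
R4 ← R4 + (4)·R2: [0, 0, 0, 0]
2 nonzero rows, so rank(PM) = 2.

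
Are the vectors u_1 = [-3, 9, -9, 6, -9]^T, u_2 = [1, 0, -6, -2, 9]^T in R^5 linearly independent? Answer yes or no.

yes

Form the matrix with these vectors as rows and row reduce.
R2 ← R2 + (1/3)·R1: [0, 3, -9, 0, 6]
2 nonzero rows, so the 2 vectors span a space of dimension 2.
Since 2 = 2, the vectors are linearly independent.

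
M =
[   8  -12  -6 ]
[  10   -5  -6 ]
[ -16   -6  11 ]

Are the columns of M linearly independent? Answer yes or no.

Row reduce M to echelon form.
R2 ← R2 − (5/4)·R1: [0, 10, 3/2]
R3 ← R3 + (2)·R1: [0, -30, -1]
R3 ← R3 + (3)·R2: [0, 0, 7/2]
3 pivots among 3 columns.
Every column is a pivot column, so the columns are linearly independent.

yes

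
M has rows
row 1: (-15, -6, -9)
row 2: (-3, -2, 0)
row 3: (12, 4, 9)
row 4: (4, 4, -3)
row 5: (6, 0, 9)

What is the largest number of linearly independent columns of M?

2

Row reduce to echelon form.
R2 ← R2 − (1/5)·R1: [0, -4/5, 9/5]
R3 ← R3 + (4/5)·R1: [0, -4/5, 9/5]
R4 ← R4 + (4/15)·R1: [0, 12/5, -27/5]
R5 ← R5 + (2/5)·R1: [0, -12/5, 27/5]
R3 ← R3 − R2: [0, 0, 0]
R4 ← R4 + (3)·R2: [0, 0, 0]
R5 ← R5 − (3)·R2: [0, 0, 0]
Echelon form has 2 nonzero rows, so rank(M) = 2.
The rank gives the maximum number of linearly independent columns: 2.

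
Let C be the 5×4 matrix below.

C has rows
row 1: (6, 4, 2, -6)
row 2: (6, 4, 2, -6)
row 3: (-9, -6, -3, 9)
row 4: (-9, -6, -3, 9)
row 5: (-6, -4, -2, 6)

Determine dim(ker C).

Row reduce to echelon form.
R2 ← R2 − R1: [0, 0, 0, 0]
R3 ← R3 + (3/2)·R1: [0, 0, 0, 0]
R4 ← R4 + (3/2)·R1: [0, 0, 0, 0]
R5 ← R5 + R1: [0, 0, 0, 0]
1 nonzero row, so rank(C) = 1.
C has 4 columns; by rank–nullity, nullity = 4 − 1 = 3.

3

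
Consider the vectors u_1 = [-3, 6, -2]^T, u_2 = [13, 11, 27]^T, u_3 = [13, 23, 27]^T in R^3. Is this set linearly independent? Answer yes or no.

Form the matrix with these vectors as rows and row reduce.
R2 ← R2 + (13/3)·R1: [0, 37, 55/3]
R3 ← R3 + (13/3)·R1: [0, 49, 55/3]
R3 ← R3 − (49/37)·R2: [0, 0, -220/37]
3 nonzero rows, so the 3 vectors span a space of dimension 3.
Since 3 = 3, the vectors are linearly independent.

yes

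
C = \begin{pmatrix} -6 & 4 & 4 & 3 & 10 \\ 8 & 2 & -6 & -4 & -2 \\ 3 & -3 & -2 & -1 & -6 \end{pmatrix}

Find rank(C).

3

Row reduce to echelon form.
R2 ← R2 + (4/3)·R1: [0, 22/3, -2/3, 0, 34/3]
R3 ← R3 + (1/2)·R1: [0, -1, 0, 1/2, -1]
R3 ← R3 + (3/22)·R2: [0, 0, -1/11, 1/2, 6/11]
Echelon form has 3 nonzero rows, so rank(C) = 3.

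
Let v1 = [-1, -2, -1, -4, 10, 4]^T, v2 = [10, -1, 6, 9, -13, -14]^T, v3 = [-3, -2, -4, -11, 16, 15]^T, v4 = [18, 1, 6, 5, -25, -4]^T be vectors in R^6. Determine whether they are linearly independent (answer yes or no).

yes

Form the matrix with these vectors as rows and row reduce.
R2 ← R2 + (10)·R1: [0, -21, -4, -31, 87, 26]
R3 ← R3 − (3)·R1: [0, 4, -1, 1, -14, 3]
R4 ← R4 + (18)·R1: [0, -35, -12, -67, 155, 68]
R3 ← R3 + (4/21)·R2: [0, 0, -37/21, -103/21, 18/7, 167/21]
R4 ← R4 − (5/3)·R2: [0, 0, -16/3, -46/3, 10, 74/3]
R4 ← R4 − (112/37)·R3: [0, 0, 0, -18/37, 82/37, 22/37]
4 nonzero rows, so the 4 vectors span a space of dimension 4.
Since 4 = 4, the vectors are linearly independent.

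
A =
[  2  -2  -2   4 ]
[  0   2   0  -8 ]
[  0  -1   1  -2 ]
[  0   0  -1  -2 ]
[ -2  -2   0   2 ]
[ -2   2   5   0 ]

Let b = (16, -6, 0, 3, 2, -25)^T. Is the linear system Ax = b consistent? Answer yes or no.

Row reduce the augmented matrix [A | b].
R5 ← R5 + R1: [0, -4, -2, 6, 18]
R6 ← R6 + R1: [0, 0, 3, 4, -9]
R3 ← R3 + (1/2)·R2: [0, 0, 1, -6, -3]
R5 ← R5 + (2)·R2: [0, 0, -2, -10, 6]
R4 ← R4 + R3: [0, 0, 0, -8, 0]
R5 ← R5 + (2)·R3: [0, 0, 0, -22, 0]
R6 ← R6 − (3)·R3: [0, 0, 0, 22, 0]
R5 ← R5 − (11/4)·R4: [0, 0, 0, 0, 0]
R6 ← R6 + (11/4)·R4: [0, 0, 0, 0, 0]
The echelon form has 4 nonzero rows, and every pivot lies in the first 4 columns, so rank(A) = rank([A|b]) = 4.
The system is consistent.

yes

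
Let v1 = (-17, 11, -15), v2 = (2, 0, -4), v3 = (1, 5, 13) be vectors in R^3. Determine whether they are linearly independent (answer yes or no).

yes

Form the matrix with these vectors as rows and row reduce.
R2 ← R2 + (2/17)·R1: [0, 22/17, -98/17]
R3 ← R3 + (1/17)·R1: [0, 96/17, 206/17]
R3 ← R3 − (48/11)·R2: [0, 0, 410/11]
3 nonzero rows, so the 3 vectors span a space of dimension 3.
Since 3 = 3, the vectors are linearly independent.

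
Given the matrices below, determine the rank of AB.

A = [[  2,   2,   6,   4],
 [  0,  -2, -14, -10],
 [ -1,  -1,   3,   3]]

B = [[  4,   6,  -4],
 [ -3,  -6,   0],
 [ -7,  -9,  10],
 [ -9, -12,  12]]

2

First compute AB:
[[-76, -102, 100],
 [194, 258, -260],
 [-49, -63,  70]]
Now row reduce the product.
R2 ← R2 + (97/38)·R1: [0, -45/19, -90/19]
R3 ← R3 − (49/76)·R1: [0, 105/38, 105/19]
R3 ← R3 + (7/6)·R2: [0, 0, 0]
2 nonzero rows, so rank(AB) = 2.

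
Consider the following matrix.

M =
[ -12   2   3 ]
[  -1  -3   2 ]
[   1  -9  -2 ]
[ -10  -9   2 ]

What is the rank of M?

Row reduce to echelon form.
R2 ← R2 − (1/12)·R1: [0, -19/6, 7/4]
R3 ← R3 + (1/12)·R1: [0, -53/6, -7/4]
R4 ← R4 − (5/6)·R1: [0, -32/3, -1/2]
R3 ← R3 − (53/19)·R2: [0, 0, -126/19]
R4 ← R4 − (64/19)·R2: [0, 0, -243/38]
R4 ← R4 − (27/28)·R3: [0, 0, 0]
Echelon form has 3 nonzero rows, so rank(M) = 3.

3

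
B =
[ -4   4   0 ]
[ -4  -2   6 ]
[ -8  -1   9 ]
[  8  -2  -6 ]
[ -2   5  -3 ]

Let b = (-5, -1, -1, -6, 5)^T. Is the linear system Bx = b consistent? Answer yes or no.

no

Row reduce the augmented matrix [B | b].
R2 ← R2 − R1: [0, -6, 6, 4]
R3 ← R3 − (2)·R1: [0, -9, 9, 9]
R4 ← R4 + (2)·R1: [0, 6, -6, -16]
R5 ← R5 − (1/2)·R1: [0, 3, -3, 15/2]
R3 ← R3 − (3/2)·R2: [0, 0, 0, 3]
R4 ← R4 + R2: [0, 0, 0, -12]
R5 ← R5 + (1/2)·R2: [0, 0, 0, 19/2]
R4 ← R4 + (4)·R3: [0, 0, 0, 0]
R5 ← R5 − (19/6)·R3: [0, 0, 0, 0]
The echelon form has 3 nonzero rows; the last pivot sits in the augmented column, so rank(B) = 2 but rank([B|b]) = 3.
Since the ranks differ, the system is inconsistent.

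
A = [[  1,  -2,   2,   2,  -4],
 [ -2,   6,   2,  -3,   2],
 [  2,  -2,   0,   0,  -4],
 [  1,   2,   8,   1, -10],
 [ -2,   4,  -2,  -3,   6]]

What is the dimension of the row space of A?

3

Row reduce to echelon form.
R2 ← R2 + (2)·R1: [0, 2, 6, 1, -6]
R3 ← R3 − (2)·R1: [0, 2, -4, -4, 4]
R4 ← R4 − R1: [0, 4, 6, -1, -6]
R5 ← R5 + (2)·R1: [0, 0, 2, 1, -2]
R3 ← R3 − R2: [0, 0, -10, -5, 10]
R4 ← R4 − (2)·R2: [0, 0, -6, -3, 6]
R4 ← R4 − (3/5)·R3: [0, 0, 0, 0, 0]
R5 ← R5 + (1/5)·R3: [0, 0, 0, 0, 0]
Echelon form has 3 nonzero rows, so rank(A) = 3.
The row space has dimension equal to the rank: 3.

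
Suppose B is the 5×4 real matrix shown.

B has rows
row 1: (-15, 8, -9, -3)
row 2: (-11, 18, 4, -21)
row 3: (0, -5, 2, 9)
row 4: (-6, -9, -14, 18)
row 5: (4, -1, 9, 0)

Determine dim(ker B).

Row reduce to echelon form.
R2 ← R2 − (11/15)·R1: [0, 182/15, 53/5, -94/5]
R4 ← R4 − (2/5)·R1: [0, -61/5, -52/5, 96/5]
R5 ← R5 + (4/15)·R1: [0, 17/15, 33/5, -4/5]
R3 ← R3 + (75/182)·R2: [0, 0, 1159/182, 114/91]
R4 ← R4 + (183/182)·R2: [0, 0, 47/182, 27/91]
R5 ← R5 − (17/182)·R2: [0, 0, 1021/182, 87/91]
R4 ← R4 − (47/1159)·R3: [0, 0, 0, 15/61]
R5 ← R5 − (1021/1159)·R3: [0, 0, 0, -9/61]
R5 ← R5 + (3/5)·R4: [0, 0, 0, 0]
4 nonzero rows, so rank(B) = 4.
B has 4 columns; by rank–nullity, nullity = 4 − 4 = 0.

0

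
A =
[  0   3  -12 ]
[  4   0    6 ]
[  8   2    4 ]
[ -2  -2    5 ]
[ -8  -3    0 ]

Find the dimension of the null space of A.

1

Row reduce to echelon form.
Swap R1 ↔ R2
R3 ← R3 − (2)·R1: [0, 2, -8]
R4 ← R4 + (1/2)·R1: [0, -2, 8]
R5 ← R5 + (2)·R1: [0, -3, 12]
R3 ← R3 − (2/3)·R2: [0, 0, 0]
R4 ← R4 + (2/3)·R2: [0, 0, 0]
R5 ← R5 + R2: [0, 0, 0]
2 nonzero rows, so rank(A) = 2.
A has 3 columns; by rank–nullity, nullity = 3 − 2 = 1.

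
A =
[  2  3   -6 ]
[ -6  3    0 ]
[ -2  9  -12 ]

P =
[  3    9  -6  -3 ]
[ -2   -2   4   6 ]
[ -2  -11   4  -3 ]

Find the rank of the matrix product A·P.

2

First compute AP:
[[ 12,  78, -24,  30],
 [-24, -60,  48,  36],
 [  0,  96,   0,  96]]
Now row reduce the product.
R2 ← R2 + (2)·R1: [0, 96, 0, 96]
R3 ← R3 − R2: [0, 0, 0, 0]
2 nonzero rows, so rank(AP) = 2.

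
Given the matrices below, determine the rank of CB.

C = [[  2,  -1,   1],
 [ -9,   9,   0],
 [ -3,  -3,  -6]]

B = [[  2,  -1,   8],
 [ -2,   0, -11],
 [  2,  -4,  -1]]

2

First compute CB:
[[  8,  -6,  26],
 [-36,   9, -171],
 [-12,  27,  15]]
Now row reduce the product.
R2 ← R2 + (9/2)·R1: [0, -18, -54]
R3 ← R3 + (3/2)·R1: [0, 18, 54]
R3 ← R3 + R2: [0, 0, 0]
2 nonzero rows, so rank(CB) = 2.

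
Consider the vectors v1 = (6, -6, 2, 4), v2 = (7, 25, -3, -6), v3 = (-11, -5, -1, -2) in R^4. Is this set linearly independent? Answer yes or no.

no

Form the matrix with these vectors as rows and row reduce.
R2 ← R2 − (7/6)·R1: [0, 32, -16/3, -32/3]
R3 ← R3 + (11/6)·R1: [0, -16, 8/3, 16/3]
R3 ← R3 + (1/2)·R2: [0, 0, 0, 0]
2 nonzero rows, so the 3 vectors span a space of dimension 2.
Since 2 < 3, the vectors are linearly dependent.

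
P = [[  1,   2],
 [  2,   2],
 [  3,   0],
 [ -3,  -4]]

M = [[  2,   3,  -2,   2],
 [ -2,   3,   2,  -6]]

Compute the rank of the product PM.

2

First compute PM:
[[ -2,   9,   2, -10],
 [  0,  12,   0,  -8],
 [  6,   9,  -6,   6],
 [  2, -21,  -2,  18]]
Now row reduce the product.
R3 ← R3 + (3)·R1: [0, 36, 0, -24]
R4 ← R4 + R1: [0, -12, 0, 8]
R3 ← R3 − (3)·R2: [0, 0, 0, 0]
R4 ← R4 + R2: [0, 0, 0, 0]
2 nonzero rows, so rank(PM) = 2.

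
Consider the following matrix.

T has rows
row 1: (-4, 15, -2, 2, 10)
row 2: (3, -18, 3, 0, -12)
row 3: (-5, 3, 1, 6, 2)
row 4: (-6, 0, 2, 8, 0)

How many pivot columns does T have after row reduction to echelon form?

2

Row reduce to echelon form.
R2 ← R2 + (3/4)·R1: [0, -27/4, 3/2, 3/2, -9/2]
R3 ← R3 − (5/4)·R1: [0, -63/4, 7/2, 7/2, -21/2]
R4 ← R4 − (3/2)·R1: [0, -45/2, 5, 5, -15]
R3 ← R3 − (7/3)·R2: [0, 0, 0, 0, 0]
R4 ← R4 − (10/3)·R2: [0, 0, 0, 0, 0]
Echelon form has 2 nonzero rows, so rank(T) = 2.
Each nonzero row contributes one pivot column: 2 pivot columns.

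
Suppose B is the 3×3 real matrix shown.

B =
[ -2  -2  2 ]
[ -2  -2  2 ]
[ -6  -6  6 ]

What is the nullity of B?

Row reduce to echelon form.
R2 ← R2 − R1: [0, 0, 0]
R3 ← R3 − (3)·R1: [0, 0, 0]
1 nonzero row, so rank(B) = 1.
B has 3 columns; by rank–nullity, nullity = 3 − 1 = 2.

2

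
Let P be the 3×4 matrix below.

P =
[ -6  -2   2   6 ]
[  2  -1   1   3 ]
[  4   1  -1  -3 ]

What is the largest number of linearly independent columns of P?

2

Row reduce to echelon form.
R2 ← R2 + (1/3)·R1: [0, -5/3, 5/3, 5]
R3 ← R3 + (2/3)·R1: [0, -1/3, 1/3, 1]
R3 ← R3 − (1/5)·R2: [0, 0, 0, 0]
Echelon form has 2 nonzero rows, so rank(P) = 2.
The rank gives the maximum number of linearly independent columns: 2.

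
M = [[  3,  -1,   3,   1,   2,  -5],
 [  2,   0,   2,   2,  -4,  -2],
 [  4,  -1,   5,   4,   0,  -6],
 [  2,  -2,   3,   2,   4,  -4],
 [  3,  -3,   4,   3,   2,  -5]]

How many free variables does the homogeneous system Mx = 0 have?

Row reduce to echelon form.
R2 ← R2 − (2/3)·R1: [0, 2/3, 0, 4/3, -16/3, 4/3]
R3 ← R3 − (4/3)·R1: [0, 1/3, 1, 8/3, -8/3, 2/3]
R4 ← R4 − (2/3)·R1: [0, -4/3, 1, 4/3, 8/3, -2/3]
R5 ← R5 − R1: [0, -2, 1, 2, 0, 0]
R3 ← R3 − (1/2)·R2: [0, 0, 1, 2, 0, 0]
R4 ← R4 + (2)·R2: [0, 0, 1, 4, -8, 2]
R5 ← R5 + (3)·R2: [0, 0, 1, 6, -16, 4]
R4 ← R4 − R3: [0, 0, 0, 2, -8, 2]
R5 ← R5 − R3: [0, 0, 0, 4, -16, 4]
R5 ← R5 − (2)·R4: [0, 0, 0, 0, 0, 0]
4 nonzero rows, so rank(M) = 4.
M has 6 columns; by rank–nullity, nullity = 6 − 4 = 2.

2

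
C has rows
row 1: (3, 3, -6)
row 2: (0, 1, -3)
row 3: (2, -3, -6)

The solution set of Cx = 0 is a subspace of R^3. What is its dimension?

0

Row reduce to echelon form.
R3 ← R3 − (2/3)·R1: [0, -5, -2]
R3 ← R3 + (5)·R2: [0, 0, -17]
3 nonzero rows, so rank(C) = 3.
C has 3 columns; by rank–nullity, nullity = 3 − 3 = 0.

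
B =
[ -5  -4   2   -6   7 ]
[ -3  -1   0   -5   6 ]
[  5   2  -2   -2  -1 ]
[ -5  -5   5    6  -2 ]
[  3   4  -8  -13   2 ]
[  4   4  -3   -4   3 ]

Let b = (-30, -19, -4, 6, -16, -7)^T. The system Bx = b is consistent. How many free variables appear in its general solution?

0

Row reduce the augmented matrix [B | b].
R2 ← R2 − (3/5)·R1: [0, 7/5, -6/5, -7/5, 9/5, -1]
R3 ← R3 + R1: [0, -2, 0, -8, 6, -34]
R4 ← R4 − R1: [0, -1, 3, 12, -9, 36]
R5 ← R5 + (3/5)·R1: [0, 8/5, -34/5, -83/5, 31/5, -34]
R6 ← R6 + (4/5)·R1: [0, 4/5, -7/5, -44/5, 43/5, -31]
R3 ← R3 + (10/7)·R2: [0, 0, -12/7, -10, 60/7, -248/7]
R4 ← R4 + (5/7)·R2: [0, 0, 15/7, 11, -54/7, 247/7]
R5 ← R5 − (8/7)·R2: [0, 0, -38/7, -15, 29/7, -230/7]
R6 ← R6 − (4/7)·R2: [0, 0, -5/7, -8, 53/7, -213/7]
R4 ← R4 + (5/4)·R3: [0, 0, 0, -3/2, 3, -9]
R5 ← R5 − (19/6)·R3: [0, 0, 0, 50/3, -23, 238/3]
R6 ← R6 − (5/12)·R3: [0, 0, 0, -23/6, 4, -47/3]
R5 ← R5 + (100/9)·R4: [0, 0, 0, 0, 31/3, -62/3]
R6 ← R6 − (23/9)·R4: [0, 0, 0, 0, -11/3, 22/3]
R6 ← R6 + (11/31)·R5: [0, 0, 0, 0, 0, 0]
The echelon form has 5 nonzero rows, and every pivot lies in the first 5 columns, so rank(B) = rank([B|b]) = 5.
The system is consistent.
Free variables = (unknowns) − (rank) = 5 − 5 = 0.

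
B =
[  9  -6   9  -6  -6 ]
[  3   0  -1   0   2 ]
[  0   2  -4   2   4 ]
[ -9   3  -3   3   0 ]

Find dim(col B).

2

Row reduce to echelon form.
R2 ← R2 − (1/3)·R1: [0, 2, -4, 2, 4]
R4 ← R4 + R1: [0, -3, 6, -3, -6]
R3 ← R3 − R2: [0, 0, 0, 0, 0]
R4 ← R4 + (3/2)·R2: [0, 0, 0, 0, 0]
Echelon form has 2 nonzero rows, so rank(B) = 2.
The column space has dimension equal to the rank: 2.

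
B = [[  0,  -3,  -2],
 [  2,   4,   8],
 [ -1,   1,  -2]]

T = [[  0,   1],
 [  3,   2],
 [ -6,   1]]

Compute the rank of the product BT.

2

First compute BT:
[[  3,  -8],
 [-36,  18],
 [ 15,  -1]]
Now row reduce the product.
R2 ← R2 + (12)·R1: [0, -78]
R3 ← R3 − (5)·R1: [0, 39]
R3 ← R3 + (1/2)·R2: [0, 0]
2 nonzero rows, so rank(BT) = 2.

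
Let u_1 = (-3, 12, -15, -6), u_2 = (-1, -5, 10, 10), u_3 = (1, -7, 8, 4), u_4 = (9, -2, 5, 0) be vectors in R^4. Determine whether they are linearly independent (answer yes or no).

Form the matrix with these vectors as rows and row reduce.
R2 ← R2 − (1/3)·R1: [0, -9, 15, 12]
R3 ← R3 + (1/3)·R1: [0, -3, 3, 2]
R4 ← R4 + (3)·R1: [0, 34, -40, -18]
R3 ← R3 − (1/3)·R2: [0, 0, -2, -2]
R4 ← R4 + (34/9)·R2: [0, 0, 50/3, 82/3]
R4 ← R4 + (25/3)·R3: [0, 0, 0, 32/3]
4 nonzero rows, so the 4 vectors span a space of dimension 4.
Since 4 = 4, the vectors are linearly independent.

yes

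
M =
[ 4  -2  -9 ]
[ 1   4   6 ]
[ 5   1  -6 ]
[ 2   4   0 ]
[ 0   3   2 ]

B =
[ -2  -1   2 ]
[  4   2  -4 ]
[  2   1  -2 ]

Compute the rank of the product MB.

1

First compute MB:
[[-34, -17,  34],
 [ 26,  13, -26],
 [-18,  -9,  18],
 [ 12,   6, -12],
 [ 16,   8, -16]]
Now row reduce the product.
R2 ← R2 + (13/17)·R1: [0, 0, 0]
R3 ← R3 − (9/17)·R1: [0, 0, 0]
R4 ← R4 + (6/17)·R1: [0, 0, 0]
R5 ← R5 + (8/17)·R1: [0, 0, 0]
1 nonzero row, so rank(MB) = 1.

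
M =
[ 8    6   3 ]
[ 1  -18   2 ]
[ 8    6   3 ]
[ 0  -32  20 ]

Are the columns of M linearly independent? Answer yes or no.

Row reduce M to echelon form.
R2 ← R2 − (1/8)·R1: [0, -75/4, 13/8]
R3 ← R3 − R1: [0, 0, 0]
R4 ← R4 − (128/75)·R2: [0, 0, 1292/75]
Swap R3 ↔ R4
3 pivots among 3 columns.
Every column is a pivot column, so the columns are linearly independent.

yes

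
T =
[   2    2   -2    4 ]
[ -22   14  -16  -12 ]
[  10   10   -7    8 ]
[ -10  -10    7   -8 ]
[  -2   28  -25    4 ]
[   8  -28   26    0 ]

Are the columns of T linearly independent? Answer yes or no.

no

Row reduce T to echelon form.
R2 ← R2 + (11)·R1: [0, 36, -38, 32]
R3 ← R3 − (5)·R1: [0, 0, 3, -12]
R4 ← R4 + (5)·R1: [0, 0, -3, 12]
R5 ← R5 + R1: [0, 30, -27, 8]
R6 ← R6 − (4)·R1: [0, -36, 34, -16]
R5 ← R5 − (5/6)·R2: [0, 0, 14/3, -56/3]
R6 ← R6 + R2: [0, 0, -4, 16]
R4 ← R4 + R3: [0, 0, 0, 0]
R5 ← R5 − (14/9)·R3: [0, 0, 0, 0]
R6 ← R6 + (4/3)·R3: [0, 0, 0, 0]
3 pivots among 4 columns.
Only 3 < 4 pivot columns, so the columns are linearly dependent.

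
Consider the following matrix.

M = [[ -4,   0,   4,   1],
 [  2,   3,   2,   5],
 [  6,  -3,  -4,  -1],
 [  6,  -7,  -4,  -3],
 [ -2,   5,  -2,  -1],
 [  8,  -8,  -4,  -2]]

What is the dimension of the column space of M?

3

Row reduce to echelon form.
R2 ← R2 + (1/2)·R1: [0, 3, 4, 11/2]
R3 ← R3 + (3/2)·R1: [0, -3, 2, 1/2]
R4 ← R4 + (3/2)·R1: [0, -7, 2, -3/2]
R5 ← R5 − (1/2)·R1: [0, 5, -4, -3/2]
R6 ← R6 + (2)·R1: [0, -8, 4, 0]
R3 ← R3 + R2: [0, 0, 6, 6]
R4 ← R4 + (7/3)·R2: [0, 0, 34/3, 34/3]
R5 ← R5 − (5/3)·R2: [0, 0, -32/3, -32/3]
R6 ← R6 + (8/3)·R2: [0, 0, 44/3, 44/3]
R4 ← R4 − (17/9)·R3: [0, 0, 0, 0]
R5 ← R5 + (16/9)·R3: [0, 0, 0, 0]
R6 ← R6 − (22/9)·R3: [0, 0, 0, 0]
Echelon form has 3 nonzero rows, so rank(M) = 3.
The column space has dimension equal to the rank: 3.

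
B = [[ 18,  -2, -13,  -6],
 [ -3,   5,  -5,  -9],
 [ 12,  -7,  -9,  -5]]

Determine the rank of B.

3

Row reduce to echelon form.
R2 ← R2 + (1/6)·R1: [0, 14/3, -43/6, -10]
R3 ← R3 − (2/3)·R1: [0, -17/3, -1/3, -1]
R3 ← R3 + (17/14)·R2: [0, 0, -253/28, -92/7]
Echelon form has 3 nonzero rows, so rank(B) = 3.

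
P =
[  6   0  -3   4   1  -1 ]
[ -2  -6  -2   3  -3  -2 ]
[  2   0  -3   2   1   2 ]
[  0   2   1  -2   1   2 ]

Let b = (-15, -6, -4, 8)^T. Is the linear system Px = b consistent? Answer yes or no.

Row reduce the augmented matrix [P | b].
R2 ← R2 + (1/3)·R1: [0, -6, -3, 13/3, -8/3, -7/3, -11]
R3 ← R3 − (1/3)·R1: [0, 0, -2, 2/3, 2/3, 7/3, 1]
R4 ← R4 + (1/3)·R2: [0, 0, 0, -5/9, 1/9, 11/9, 13/3]
The echelon form has 4 nonzero rows, and every pivot lies in the first 6 columns, so rank(P) = rank([P|b]) = 4.
The system is consistent.

yes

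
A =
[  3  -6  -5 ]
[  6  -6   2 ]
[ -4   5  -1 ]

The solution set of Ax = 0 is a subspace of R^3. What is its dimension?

Row reduce to echelon form.
R2 ← R2 − (2)·R1: [0, 6, 12]
R3 ← R3 + (4/3)·R1: [0, -3, -23/3]
R3 ← R3 + (1/2)·R2: [0, 0, -5/3]
3 nonzero rows, so rank(A) = 3.
A has 3 columns; by rank–nullity, nullity = 3 − 3 = 0.

0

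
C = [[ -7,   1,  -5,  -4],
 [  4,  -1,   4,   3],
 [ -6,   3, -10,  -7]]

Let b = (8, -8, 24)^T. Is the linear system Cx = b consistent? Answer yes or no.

Row reduce the augmented matrix [C | b].
R2 ← R2 + (4/7)·R1: [0, -3/7, 8/7, 5/7, -24/7]
R3 ← R3 − (6/7)·R1: [0, 15/7, -40/7, -25/7, 120/7]
R3 ← R3 + (5)·R2: [0, 0, 0, 0, 0]
The echelon form has 2 nonzero rows, and every pivot lies in the first 4 columns, so rank(C) = rank([C|b]) = 2.
The system is consistent.

yes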